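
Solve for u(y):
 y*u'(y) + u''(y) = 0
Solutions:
 u(y) = C1 + C2*erf(sqrt(2)*y/2)


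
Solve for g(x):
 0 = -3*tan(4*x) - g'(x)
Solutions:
 g(x) = C1 + 3*log(cos(4*x))/4


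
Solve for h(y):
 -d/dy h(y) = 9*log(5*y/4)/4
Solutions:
 h(y) = C1 - 9*y*log(y)/4 - 9*y*log(5)/4 + 9*y/4 + 9*y*log(2)/2


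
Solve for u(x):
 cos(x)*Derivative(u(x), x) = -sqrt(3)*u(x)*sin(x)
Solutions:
 u(x) = C1*cos(x)^(sqrt(3))


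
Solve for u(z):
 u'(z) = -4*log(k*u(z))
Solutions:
 li(k*u(z))/k = C1 - 4*z


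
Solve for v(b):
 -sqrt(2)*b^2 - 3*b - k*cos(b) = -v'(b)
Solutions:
 v(b) = C1 + sqrt(2)*b^3/3 + 3*b^2/2 + k*sin(b)


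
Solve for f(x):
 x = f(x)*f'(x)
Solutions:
 f(x) = -sqrt(C1 + x^2)
 f(x) = sqrt(C1 + x^2)


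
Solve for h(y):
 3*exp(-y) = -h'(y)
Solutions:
 h(y) = C1 + 3*exp(-y)


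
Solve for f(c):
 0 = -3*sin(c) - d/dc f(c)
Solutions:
 f(c) = C1 + 3*cos(c)


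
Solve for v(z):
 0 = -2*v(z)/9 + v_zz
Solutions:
 v(z) = C1*exp(-sqrt(2)*z/3) + C2*exp(sqrt(2)*z/3)


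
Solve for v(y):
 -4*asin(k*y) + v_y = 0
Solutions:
 v(y) = C1 + 4*Piecewise((y*asin(k*y) + sqrt(-k^2*y^2 + 1)/k, Ne(k, 0)), (0, True))


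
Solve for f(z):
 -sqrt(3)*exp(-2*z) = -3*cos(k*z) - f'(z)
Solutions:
 f(z) = C1 - sqrt(3)*exp(-2*z)/2 - 3*sin(k*z)/k


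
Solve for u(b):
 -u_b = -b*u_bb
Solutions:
 u(b) = C1 + C2*b^2


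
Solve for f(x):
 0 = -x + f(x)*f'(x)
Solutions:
 f(x) = -sqrt(C1 + x^2)
 f(x) = sqrt(C1 + x^2)


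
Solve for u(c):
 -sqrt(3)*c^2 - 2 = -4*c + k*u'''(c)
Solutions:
 u(c) = C1 + C2*c + C3*c^2 - sqrt(3)*c^5/(60*k) + c^4/(6*k) - c^3/(3*k)


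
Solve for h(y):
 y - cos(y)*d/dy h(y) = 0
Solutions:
 h(y) = C1 + Integral(y/cos(y), y)


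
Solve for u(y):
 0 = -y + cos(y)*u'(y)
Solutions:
 u(y) = C1 + Integral(y/cos(y), y)


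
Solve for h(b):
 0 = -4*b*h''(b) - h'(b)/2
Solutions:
 h(b) = C1 + C2*b^(7/8)


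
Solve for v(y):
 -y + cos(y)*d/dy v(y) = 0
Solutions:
 v(y) = C1 + Integral(y/cos(y), y)


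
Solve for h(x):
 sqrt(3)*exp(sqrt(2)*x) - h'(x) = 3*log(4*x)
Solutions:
 h(x) = C1 - 3*x*log(x) + 3*x*(1 - 2*log(2)) + sqrt(6)*exp(sqrt(2)*x)/2


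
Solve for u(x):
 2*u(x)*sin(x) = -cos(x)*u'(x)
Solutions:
 u(x) = C1*cos(x)^2


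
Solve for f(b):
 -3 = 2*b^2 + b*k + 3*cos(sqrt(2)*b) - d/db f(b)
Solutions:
 f(b) = C1 + 2*b^3/3 + b^2*k/2 + 3*b + 3*sqrt(2)*sin(sqrt(2)*b)/2


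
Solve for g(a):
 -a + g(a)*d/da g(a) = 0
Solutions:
 g(a) = -sqrt(C1 + a^2)
 g(a) = sqrt(C1 + a^2)


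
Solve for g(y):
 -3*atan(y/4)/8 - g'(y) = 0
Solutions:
 g(y) = C1 - 3*y*atan(y/4)/8 + 3*log(y^2 + 16)/4


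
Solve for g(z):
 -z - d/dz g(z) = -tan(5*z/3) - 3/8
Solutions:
 g(z) = C1 - z^2/2 + 3*z/8 - 3*log(cos(5*z/3))/5


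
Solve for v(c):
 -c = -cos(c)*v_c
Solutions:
 v(c) = C1 + Integral(c/cos(c), c)


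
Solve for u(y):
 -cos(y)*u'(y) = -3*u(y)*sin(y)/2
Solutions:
 u(y) = C1/cos(y)^(3/2)


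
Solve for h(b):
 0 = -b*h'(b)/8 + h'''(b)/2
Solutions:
 h(b) = C1 + Integral(C2*airyai(2^(1/3)*b/2) + C3*airybi(2^(1/3)*b/2), b)


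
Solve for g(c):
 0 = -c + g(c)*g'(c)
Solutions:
 g(c) = -sqrt(C1 + c^2)
 g(c) = sqrt(C1 + c^2)


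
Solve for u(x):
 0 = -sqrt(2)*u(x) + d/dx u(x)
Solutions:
 u(x) = C1*exp(sqrt(2)*x)


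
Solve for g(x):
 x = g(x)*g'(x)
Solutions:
 g(x) = -sqrt(C1 + x^2)
 g(x) = sqrt(C1 + x^2)


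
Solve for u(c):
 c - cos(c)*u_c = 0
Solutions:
 u(c) = C1 + Integral(c/cos(c), c)


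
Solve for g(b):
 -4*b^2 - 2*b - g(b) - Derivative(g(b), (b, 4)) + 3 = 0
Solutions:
 g(b) = -4*b^2 - 2*b + (C1*sin(sqrt(2)*b/2) + C2*cos(sqrt(2)*b/2))*exp(-sqrt(2)*b/2) + (C3*sin(sqrt(2)*b/2) + C4*cos(sqrt(2)*b/2))*exp(sqrt(2)*b/2) + 3


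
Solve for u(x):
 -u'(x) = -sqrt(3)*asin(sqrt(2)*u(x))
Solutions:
 Integral(1/asin(sqrt(2)*_y), (_y, u(x))) = C1 + sqrt(3)*x


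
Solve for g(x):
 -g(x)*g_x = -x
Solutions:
 g(x) = -sqrt(C1 + x^2)
 g(x) = sqrt(C1 + x^2)


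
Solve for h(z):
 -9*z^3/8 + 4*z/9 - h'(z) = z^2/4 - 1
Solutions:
 h(z) = C1 - 9*z^4/32 - z^3/12 + 2*z^2/9 + z


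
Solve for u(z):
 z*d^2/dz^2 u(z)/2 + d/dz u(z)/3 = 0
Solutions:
 u(z) = C1 + C2*z^(1/3)


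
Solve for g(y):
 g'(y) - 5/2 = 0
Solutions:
 g(y) = C1 + 5*y/2


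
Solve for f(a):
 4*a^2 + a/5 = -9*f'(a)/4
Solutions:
 f(a) = C1 - 16*a^3/27 - 2*a^2/45


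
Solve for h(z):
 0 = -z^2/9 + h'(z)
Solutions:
 h(z) = C1 + z^3/27


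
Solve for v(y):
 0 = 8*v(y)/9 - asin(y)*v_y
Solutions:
 v(y) = C1*exp(8*Integral(1/asin(y), y)/9)


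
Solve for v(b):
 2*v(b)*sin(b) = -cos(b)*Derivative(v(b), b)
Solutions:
 v(b) = C1*cos(b)^2


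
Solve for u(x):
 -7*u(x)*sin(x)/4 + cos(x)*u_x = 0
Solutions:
 u(x) = C1/cos(x)^(7/4)


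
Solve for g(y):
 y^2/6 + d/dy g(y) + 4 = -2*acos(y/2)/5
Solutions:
 g(y) = C1 - y^3/18 - 2*y*acos(y/2)/5 - 4*y + 2*sqrt(4 - y^2)/5


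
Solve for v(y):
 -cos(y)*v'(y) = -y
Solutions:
 v(y) = C1 + Integral(y/cos(y), y)


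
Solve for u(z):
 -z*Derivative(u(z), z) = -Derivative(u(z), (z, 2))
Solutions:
 u(z) = C1 + C2*erfi(sqrt(2)*z/2)


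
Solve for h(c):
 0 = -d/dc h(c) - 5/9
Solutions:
 h(c) = C1 - 5*c/9


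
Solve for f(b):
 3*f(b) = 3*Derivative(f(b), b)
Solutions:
 f(b) = C1*exp(b)


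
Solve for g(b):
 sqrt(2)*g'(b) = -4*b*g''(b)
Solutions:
 g(b) = C1 + C2*b^(1 - sqrt(2)/4)


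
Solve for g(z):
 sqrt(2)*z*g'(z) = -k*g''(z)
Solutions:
 g(z) = C1 + C2*sqrt(k)*erf(2^(3/4)*z*sqrt(1/k)/2)


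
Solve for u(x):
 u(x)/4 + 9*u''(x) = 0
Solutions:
 u(x) = C1*sin(x/6) + C2*cos(x/6)


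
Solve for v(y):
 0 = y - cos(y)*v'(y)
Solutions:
 v(y) = C1 + Integral(y/cos(y), y)


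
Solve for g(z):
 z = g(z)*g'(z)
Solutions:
 g(z) = -sqrt(C1 + z^2)
 g(z) = sqrt(C1 + z^2)


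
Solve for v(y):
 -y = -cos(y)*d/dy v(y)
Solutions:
 v(y) = C1 + Integral(y/cos(y), y)


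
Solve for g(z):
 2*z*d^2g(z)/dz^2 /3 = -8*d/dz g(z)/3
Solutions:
 g(z) = C1 + C2/z^3


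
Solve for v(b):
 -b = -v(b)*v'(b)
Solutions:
 v(b) = -sqrt(C1 + b^2)
 v(b) = sqrt(C1 + b^2)


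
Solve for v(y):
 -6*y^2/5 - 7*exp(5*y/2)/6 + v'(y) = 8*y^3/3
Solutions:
 v(y) = C1 + 2*y^4/3 + 2*y^3/5 + 7*exp(5*y/2)/15


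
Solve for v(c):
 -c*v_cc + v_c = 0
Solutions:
 v(c) = C1 + C2*c^2


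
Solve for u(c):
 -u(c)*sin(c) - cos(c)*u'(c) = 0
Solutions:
 u(c) = C1*cos(c)


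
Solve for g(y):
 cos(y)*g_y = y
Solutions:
 g(y) = C1 + Integral(y/cos(y), y)


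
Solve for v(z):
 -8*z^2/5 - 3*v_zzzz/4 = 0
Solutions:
 v(z) = C1 + C2*z + C3*z^2 + C4*z^3 - 4*z^6/675


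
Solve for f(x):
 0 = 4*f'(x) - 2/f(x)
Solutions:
 f(x) = -sqrt(C1 + x)
 f(x) = sqrt(C1 + x)


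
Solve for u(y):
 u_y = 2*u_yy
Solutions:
 u(y) = C1 + C2*exp(y/2)


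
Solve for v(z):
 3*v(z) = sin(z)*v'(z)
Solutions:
 v(z) = C1*(cos(z) - 1)^(3/2)/(cos(z) + 1)^(3/2)


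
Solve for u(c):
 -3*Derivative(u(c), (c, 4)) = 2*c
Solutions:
 u(c) = C1 + C2*c + C3*c^2 + C4*c^3 - c^5/180


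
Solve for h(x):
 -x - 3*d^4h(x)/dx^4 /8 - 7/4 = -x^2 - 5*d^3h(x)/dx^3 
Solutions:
 h(x) = C1 + C2*x + C3*x^2 + C4*exp(40*x/3) - x^5/300 + 17*x^4/2400 + 1451*x^3/24000


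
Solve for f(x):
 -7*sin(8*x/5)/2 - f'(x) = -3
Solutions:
 f(x) = C1 + 3*x + 35*cos(8*x/5)/16


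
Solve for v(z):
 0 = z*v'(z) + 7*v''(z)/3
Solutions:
 v(z) = C1 + C2*erf(sqrt(42)*z/14)


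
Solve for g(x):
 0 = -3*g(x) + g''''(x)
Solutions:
 g(x) = C1*exp(-3^(1/4)*x) + C2*exp(3^(1/4)*x) + C3*sin(3^(1/4)*x) + C4*cos(3^(1/4)*x)


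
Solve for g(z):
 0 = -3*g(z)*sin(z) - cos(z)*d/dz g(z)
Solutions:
 g(z) = C1*cos(z)^3


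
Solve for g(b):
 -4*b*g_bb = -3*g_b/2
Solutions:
 g(b) = C1 + C2*b^(11/8)


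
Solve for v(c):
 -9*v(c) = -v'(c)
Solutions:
 v(c) = C1*exp(9*c)


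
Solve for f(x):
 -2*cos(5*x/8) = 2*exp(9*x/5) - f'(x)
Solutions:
 f(x) = C1 + 10*exp(9*x/5)/9 + 16*sin(5*x/8)/5


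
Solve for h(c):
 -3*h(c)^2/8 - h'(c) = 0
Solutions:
 h(c) = 8/(C1 + 3*c)


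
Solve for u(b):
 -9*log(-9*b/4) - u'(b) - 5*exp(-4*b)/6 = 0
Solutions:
 u(b) = C1 - 9*b*log(-b) + 9*b*(-2*log(3) + 1 + 2*log(2)) + 5*exp(-4*b)/24


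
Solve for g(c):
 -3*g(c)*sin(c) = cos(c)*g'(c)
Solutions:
 g(c) = C1*cos(c)^3


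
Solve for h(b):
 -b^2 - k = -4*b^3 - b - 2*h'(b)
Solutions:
 h(b) = C1 - b^4/2 + b^3/6 - b^2/4 + b*k/2


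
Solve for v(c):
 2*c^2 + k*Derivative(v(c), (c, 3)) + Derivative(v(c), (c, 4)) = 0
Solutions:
 v(c) = C1 + C2*c + C3*c^2 + C4*exp(-c*k) - c^5/(30*k) + c^4/(6*k^2) - 2*c^3/(3*k^3)


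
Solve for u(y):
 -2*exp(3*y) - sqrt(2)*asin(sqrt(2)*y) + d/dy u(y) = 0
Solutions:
 u(y) = C1 + sqrt(2)*(y*asin(sqrt(2)*y) + sqrt(2)*sqrt(1 - 2*y^2)/2) + 2*exp(3*y)/3


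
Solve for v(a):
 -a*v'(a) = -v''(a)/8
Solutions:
 v(a) = C1 + C2*erfi(2*a)


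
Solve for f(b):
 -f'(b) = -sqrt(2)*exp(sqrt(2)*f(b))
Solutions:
 f(b) = sqrt(2)*(2*log(-1/(C1 + sqrt(2)*b)) - log(2))/4


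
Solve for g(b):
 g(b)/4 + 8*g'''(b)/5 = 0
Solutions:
 g(b) = C3*exp(-10^(1/3)*b/4) + (C1*sin(10^(1/3)*sqrt(3)*b/8) + C2*cos(10^(1/3)*sqrt(3)*b/8))*exp(10^(1/3)*b/8)


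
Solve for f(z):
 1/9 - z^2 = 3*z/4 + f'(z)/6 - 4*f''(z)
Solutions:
 f(z) = C1 + C2*exp(z/24) - 2*z^3 - 585*z^2/4 - 21058*z/3


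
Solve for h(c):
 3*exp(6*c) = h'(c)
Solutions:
 h(c) = C1 + exp(6*c)/2


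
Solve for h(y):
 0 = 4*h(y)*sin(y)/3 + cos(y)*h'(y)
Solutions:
 h(y) = C1*cos(y)^(4/3)


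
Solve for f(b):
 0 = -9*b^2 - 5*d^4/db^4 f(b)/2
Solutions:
 f(b) = C1 + C2*b + C3*b^2 + C4*b^3 - b^6/100


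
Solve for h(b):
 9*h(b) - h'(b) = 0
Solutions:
 h(b) = C1*exp(9*b)


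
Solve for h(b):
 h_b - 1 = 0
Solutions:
 h(b) = C1 + b


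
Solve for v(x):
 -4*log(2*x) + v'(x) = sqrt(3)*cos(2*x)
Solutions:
 v(x) = C1 + 4*x*log(x) - 4*x + 4*x*log(2) + sqrt(3)*sin(2*x)/2


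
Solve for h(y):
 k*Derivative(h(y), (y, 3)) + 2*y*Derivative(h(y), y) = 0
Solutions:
 h(y) = C1 + Integral(C2*airyai(2^(1/3)*y*(-1/k)^(1/3)) + C3*airybi(2^(1/3)*y*(-1/k)^(1/3)), y)


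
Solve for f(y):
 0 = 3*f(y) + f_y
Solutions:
 f(y) = C1*exp(-3*y)


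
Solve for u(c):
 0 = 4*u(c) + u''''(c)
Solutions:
 u(c) = (C1*sin(c) + C2*cos(c))*exp(-c) + (C3*sin(c) + C4*cos(c))*exp(c)


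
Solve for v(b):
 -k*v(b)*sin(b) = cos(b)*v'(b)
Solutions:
 v(b) = C1*exp(k*log(cos(b)))


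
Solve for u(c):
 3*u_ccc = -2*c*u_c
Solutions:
 u(c) = C1 + Integral(C2*airyai(-2^(1/3)*3^(2/3)*c/3) + C3*airybi(-2^(1/3)*3^(2/3)*c/3), c)


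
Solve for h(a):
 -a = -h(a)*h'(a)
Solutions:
 h(a) = -sqrt(C1 + a^2)
 h(a) = sqrt(C1 + a^2)


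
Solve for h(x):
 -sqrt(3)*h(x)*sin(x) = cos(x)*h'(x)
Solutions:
 h(x) = C1*cos(x)^(sqrt(3))


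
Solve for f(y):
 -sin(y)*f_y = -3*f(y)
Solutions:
 f(y) = C1*(cos(y) - 1)^(3/2)/(cos(y) + 1)^(3/2)


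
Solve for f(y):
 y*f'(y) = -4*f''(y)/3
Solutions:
 f(y) = C1 + C2*erf(sqrt(6)*y/4)


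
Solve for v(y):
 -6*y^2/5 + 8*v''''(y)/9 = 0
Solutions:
 v(y) = C1 + C2*y + C3*y^2 + C4*y^3 + 3*y^6/800


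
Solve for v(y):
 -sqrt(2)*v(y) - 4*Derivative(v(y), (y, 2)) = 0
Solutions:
 v(y) = C1*sin(2^(1/4)*y/2) + C2*cos(2^(1/4)*y/2)


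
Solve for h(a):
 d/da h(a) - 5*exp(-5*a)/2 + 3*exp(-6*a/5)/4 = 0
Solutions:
 h(a) = C1 - exp(-5*a)/2 + 5*exp(-6*a/5)/8


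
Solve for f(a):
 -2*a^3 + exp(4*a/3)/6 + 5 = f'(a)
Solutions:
 f(a) = C1 - a^4/2 + 5*a + exp(4*a/3)/8


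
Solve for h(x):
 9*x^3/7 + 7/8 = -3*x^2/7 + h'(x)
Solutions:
 h(x) = C1 + 9*x^4/28 + x^3/7 + 7*x/8


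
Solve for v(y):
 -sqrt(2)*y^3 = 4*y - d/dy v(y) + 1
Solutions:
 v(y) = C1 + sqrt(2)*y^4/4 + 2*y^2 + y


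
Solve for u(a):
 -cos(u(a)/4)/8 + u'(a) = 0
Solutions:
 -a/8 - 2*log(sin(u(a)/4) - 1) + 2*log(sin(u(a)/4) + 1) = C1


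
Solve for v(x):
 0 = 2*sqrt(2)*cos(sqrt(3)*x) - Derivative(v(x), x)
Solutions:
 v(x) = C1 + 2*sqrt(6)*sin(sqrt(3)*x)/3


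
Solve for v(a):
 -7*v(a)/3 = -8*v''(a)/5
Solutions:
 v(a) = C1*exp(-sqrt(210)*a/12) + C2*exp(sqrt(210)*a/12)


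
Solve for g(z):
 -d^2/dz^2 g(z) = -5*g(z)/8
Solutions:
 g(z) = C1*exp(-sqrt(10)*z/4) + C2*exp(sqrt(10)*z/4)


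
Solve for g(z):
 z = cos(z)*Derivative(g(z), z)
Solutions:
 g(z) = C1 + Integral(z/cos(z), z)


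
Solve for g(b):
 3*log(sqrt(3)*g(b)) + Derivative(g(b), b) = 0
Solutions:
 2*Integral(1/(2*log(_y) + log(3)), (_y, g(b)))/3 = C1 - b


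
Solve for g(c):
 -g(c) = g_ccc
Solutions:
 g(c) = C3*exp(-c) + (C1*sin(sqrt(3)*c/2) + C2*cos(sqrt(3)*c/2))*exp(c/2)


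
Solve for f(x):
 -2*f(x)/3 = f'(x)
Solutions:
 f(x) = C1*exp(-2*x/3)


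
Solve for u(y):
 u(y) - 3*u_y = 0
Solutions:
 u(y) = C1*exp(y/3)


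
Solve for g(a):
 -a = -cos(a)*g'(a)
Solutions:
 g(a) = C1 + Integral(a/cos(a), a)


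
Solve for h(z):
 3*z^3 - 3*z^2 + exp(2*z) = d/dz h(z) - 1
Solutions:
 h(z) = C1 + 3*z^4/4 - z^3 + z + exp(2*z)/2


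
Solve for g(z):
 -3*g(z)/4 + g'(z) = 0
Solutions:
 g(z) = C1*exp(3*z/4)


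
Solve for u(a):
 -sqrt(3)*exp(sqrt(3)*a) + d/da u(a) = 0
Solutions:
 u(a) = C1 + exp(sqrt(3)*a)


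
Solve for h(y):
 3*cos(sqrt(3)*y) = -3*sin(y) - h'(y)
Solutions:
 h(y) = C1 - sqrt(3)*sin(sqrt(3)*y) + 3*cos(y)


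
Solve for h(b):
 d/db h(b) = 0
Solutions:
 h(b) = C1


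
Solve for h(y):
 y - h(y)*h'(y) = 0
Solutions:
 h(y) = -sqrt(C1 + y^2)
 h(y) = sqrt(C1 + y^2)


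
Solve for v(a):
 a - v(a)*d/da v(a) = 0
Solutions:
 v(a) = -sqrt(C1 + a^2)
 v(a) = sqrt(C1 + a^2)


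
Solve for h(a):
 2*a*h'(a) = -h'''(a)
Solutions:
 h(a) = C1 + Integral(C2*airyai(-2^(1/3)*a) + C3*airybi(-2^(1/3)*a), a)


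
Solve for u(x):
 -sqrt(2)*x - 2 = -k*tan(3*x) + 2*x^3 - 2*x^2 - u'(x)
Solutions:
 u(x) = C1 + k*log(cos(3*x))/3 + x^4/2 - 2*x^3/3 + sqrt(2)*x^2/2 + 2*x


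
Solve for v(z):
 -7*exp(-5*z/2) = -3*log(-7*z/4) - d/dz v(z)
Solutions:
 v(z) = C1 - 3*z*log(-z) + 3*z*(-log(7) + 1 + 2*log(2)) - 14*exp(-5*z/2)/5


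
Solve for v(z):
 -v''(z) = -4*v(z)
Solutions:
 v(z) = C1*exp(-2*z) + C2*exp(2*z)


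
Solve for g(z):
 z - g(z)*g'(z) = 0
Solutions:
 g(z) = -sqrt(C1 + z^2)
 g(z) = sqrt(C1 + z^2)


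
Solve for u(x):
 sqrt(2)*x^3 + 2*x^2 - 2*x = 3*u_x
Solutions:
 u(x) = C1 + sqrt(2)*x^4/12 + 2*x^3/9 - x^2/3


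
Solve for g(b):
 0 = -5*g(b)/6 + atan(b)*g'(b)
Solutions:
 g(b) = C1*exp(5*Integral(1/atan(b), b)/6)


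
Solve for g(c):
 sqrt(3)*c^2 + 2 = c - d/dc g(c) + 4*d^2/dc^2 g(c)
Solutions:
 g(c) = C1 + C2*exp(c/4) - sqrt(3)*c^3/3 - 4*sqrt(3)*c^2 + c^2/2 - 32*sqrt(3)*c + 2*c


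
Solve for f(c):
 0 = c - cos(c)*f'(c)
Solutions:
 f(c) = C1 + Integral(c/cos(c), c)


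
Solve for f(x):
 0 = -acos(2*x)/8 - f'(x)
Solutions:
 f(x) = C1 - x*acos(2*x)/8 + sqrt(1 - 4*x^2)/16


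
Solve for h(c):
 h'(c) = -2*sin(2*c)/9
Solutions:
 h(c) = C1 + cos(2*c)/9


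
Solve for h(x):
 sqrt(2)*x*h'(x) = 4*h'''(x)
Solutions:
 h(x) = C1 + Integral(C2*airyai(sqrt(2)*x/2) + C3*airybi(sqrt(2)*x/2), x)


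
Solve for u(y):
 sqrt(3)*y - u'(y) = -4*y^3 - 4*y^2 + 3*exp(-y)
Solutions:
 u(y) = C1 + y^4 + 4*y^3/3 + sqrt(3)*y^2/2 + 3*exp(-y)


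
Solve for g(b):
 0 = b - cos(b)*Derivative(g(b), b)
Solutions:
 g(b) = C1 + Integral(b/cos(b), b)


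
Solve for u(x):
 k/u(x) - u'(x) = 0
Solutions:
 u(x) = -sqrt(C1 + 2*k*x)
 u(x) = sqrt(C1 + 2*k*x)


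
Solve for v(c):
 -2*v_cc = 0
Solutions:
 v(c) = C1 + C2*c


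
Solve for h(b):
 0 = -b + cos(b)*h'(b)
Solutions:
 h(b) = C1 + Integral(b/cos(b), b)


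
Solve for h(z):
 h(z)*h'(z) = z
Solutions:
 h(z) = -sqrt(C1 + z^2)
 h(z) = sqrt(C1 + z^2)


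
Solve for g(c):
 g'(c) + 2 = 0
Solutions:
 g(c) = C1 - 2*c


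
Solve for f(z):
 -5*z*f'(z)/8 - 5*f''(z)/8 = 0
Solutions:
 f(z) = C1 + C2*erf(sqrt(2)*z/2)


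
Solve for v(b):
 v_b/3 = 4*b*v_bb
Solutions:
 v(b) = C1 + C2*b^(13/12)


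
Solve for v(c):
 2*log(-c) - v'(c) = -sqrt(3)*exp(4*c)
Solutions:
 v(c) = C1 + 2*c*log(-c) - 2*c + sqrt(3)*exp(4*c)/4


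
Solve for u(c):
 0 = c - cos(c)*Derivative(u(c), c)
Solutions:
 u(c) = C1 + Integral(c/cos(c), c)


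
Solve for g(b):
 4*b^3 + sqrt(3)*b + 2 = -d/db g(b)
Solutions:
 g(b) = C1 - b^4 - sqrt(3)*b^2/2 - 2*b


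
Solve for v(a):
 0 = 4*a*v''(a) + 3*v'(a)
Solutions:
 v(a) = C1 + C2*a^(1/4)


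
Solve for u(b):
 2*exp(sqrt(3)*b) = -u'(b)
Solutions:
 u(b) = C1 - 2*sqrt(3)*exp(sqrt(3)*b)/3


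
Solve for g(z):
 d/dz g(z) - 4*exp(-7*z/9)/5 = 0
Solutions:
 g(z) = C1 - 36*exp(-7*z/9)/35


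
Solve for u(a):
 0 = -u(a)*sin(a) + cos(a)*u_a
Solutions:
 u(a) = C1/cos(a)


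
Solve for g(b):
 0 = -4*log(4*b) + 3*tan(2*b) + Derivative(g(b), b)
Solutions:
 g(b) = C1 + 4*b*log(b) - 4*b + 8*b*log(2) + 3*log(cos(2*b))/2


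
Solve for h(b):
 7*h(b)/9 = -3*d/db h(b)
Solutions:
 h(b) = C1*exp(-7*b/27)


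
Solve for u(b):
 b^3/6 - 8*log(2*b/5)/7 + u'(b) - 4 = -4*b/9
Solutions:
 u(b) = C1 - b^4/24 - 2*b^2/9 + 8*b*log(b)/7 - 8*b*log(5)/7 + 8*b*log(2)/7 + 20*b/7


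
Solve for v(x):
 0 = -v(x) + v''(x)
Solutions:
 v(x) = C1*exp(-x) + C2*exp(x)


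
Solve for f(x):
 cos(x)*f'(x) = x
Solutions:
 f(x) = C1 + Integral(x/cos(x), x)


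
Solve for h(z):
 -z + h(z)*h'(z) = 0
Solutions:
 h(z) = -sqrt(C1 + z^2)
 h(z) = sqrt(C1 + z^2)


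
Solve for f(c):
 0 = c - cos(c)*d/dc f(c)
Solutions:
 f(c) = C1 + Integral(c/cos(c), c)


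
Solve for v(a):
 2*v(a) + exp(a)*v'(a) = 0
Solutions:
 v(a) = C1*exp(2*exp(-a))


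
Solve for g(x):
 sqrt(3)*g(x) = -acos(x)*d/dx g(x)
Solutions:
 g(x) = C1*exp(-sqrt(3)*Integral(1/acos(x), x))


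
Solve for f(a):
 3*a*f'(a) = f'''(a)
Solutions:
 f(a) = C1 + Integral(C2*airyai(3^(1/3)*a) + C3*airybi(3^(1/3)*a), a)


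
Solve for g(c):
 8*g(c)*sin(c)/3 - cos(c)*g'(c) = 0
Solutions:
 g(c) = C1/cos(c)^(8/3)


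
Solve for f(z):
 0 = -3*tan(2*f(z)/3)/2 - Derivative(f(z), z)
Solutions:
 f(z) = -3*asin(C1*exp(-z))/2 + 3*pi/2
 f(z) = 3*asin(C1*exp(-z))/2


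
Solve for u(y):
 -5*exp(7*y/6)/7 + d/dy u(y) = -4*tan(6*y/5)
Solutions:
 u(y) = C1 + 30*exp(7*y/6)/49 + 10*log(cos(6*y/5))/3


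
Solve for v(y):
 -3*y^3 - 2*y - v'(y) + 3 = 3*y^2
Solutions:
 v(y) = C1 - 3*y^4/4 - y^3 - y^2 + 3*y


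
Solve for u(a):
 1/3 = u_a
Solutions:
 u(a) = C1 + a/3


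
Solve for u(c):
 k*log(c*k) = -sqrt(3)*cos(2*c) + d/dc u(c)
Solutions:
 u(c) = C1 + c*k*(log(c*k) - 1) + sqrt(3)*sin(2*c)/2


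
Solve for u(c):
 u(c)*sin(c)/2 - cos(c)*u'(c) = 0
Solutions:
 u(c) = C1/sqrt(cos(c))


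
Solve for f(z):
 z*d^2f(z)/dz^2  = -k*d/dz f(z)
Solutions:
 f(z) = C1 + z^(1 - re(k))*(C2*sin(log(z)*Abs(im(k))) + C3*cos(log(z)*im(k)))


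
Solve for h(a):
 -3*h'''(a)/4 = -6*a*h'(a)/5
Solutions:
 h(a) = C1 + Integral(C2*airyai(2*5^(2/3)*a/5) + C3*airybi(2*5^(2/3)*a/5), a)


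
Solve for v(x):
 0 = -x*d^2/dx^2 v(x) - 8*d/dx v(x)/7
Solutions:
 v(x) = C1 + C2/x^(1/7)


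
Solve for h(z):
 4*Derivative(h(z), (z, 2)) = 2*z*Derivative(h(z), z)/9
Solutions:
 h(z) = C1 + C2*erfi(z/6)


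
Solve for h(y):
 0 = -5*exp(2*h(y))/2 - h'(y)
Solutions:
 h(y) = log(-1/(C1 - 5*y))/2
 h(y) = log(-sqrt(1/(C1 + 5*y)))


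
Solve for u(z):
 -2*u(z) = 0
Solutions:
 u(z) = 0


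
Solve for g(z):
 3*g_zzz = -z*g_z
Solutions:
 g(z) = C1 + Integral(C2*airyai(-3^(2/3)*z/3) + C3*airybi(-3^(2/3)*z/3), z)


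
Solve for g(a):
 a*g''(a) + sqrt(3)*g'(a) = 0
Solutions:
 g(a) = C1 + C2*a^(1 - sqrt(3))


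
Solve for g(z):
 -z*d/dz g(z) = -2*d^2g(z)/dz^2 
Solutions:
 g(z) = C1 + C2*erfi(z/2)


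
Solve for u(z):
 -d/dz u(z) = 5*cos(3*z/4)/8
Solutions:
 u(z) = C1 - 5*sin(3*z/4)/6


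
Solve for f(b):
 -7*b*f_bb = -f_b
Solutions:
 f(b) = C1 + C2*b^(8/7)


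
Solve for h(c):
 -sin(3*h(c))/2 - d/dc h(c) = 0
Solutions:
 h(c) = -acos((-C1 - exp(3*c))/(C1 - exp(3*c)))/3 + 2*pi/3
 h(c) = acos((-C1 - exp(3*c))/(C1 - exp(3*c)))/3


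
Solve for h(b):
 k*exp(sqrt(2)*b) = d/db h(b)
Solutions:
 h(b) = C1 + sqrt(2)*k*exp(sqrt(2)*b)/2


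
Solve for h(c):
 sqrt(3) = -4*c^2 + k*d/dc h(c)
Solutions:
 h(c) = C1 + 4*c^3/(3*k) + sqrt(3)*c/k


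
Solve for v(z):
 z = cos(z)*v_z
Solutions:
 v(z) = C1 + Integral(z/cos(z), z)


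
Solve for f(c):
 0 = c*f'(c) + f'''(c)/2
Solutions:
 f(c) = C1 + Integral(C2*airyai(-2^(1/3)*c) + C3*airybi(-2^(1/3)*c), c)


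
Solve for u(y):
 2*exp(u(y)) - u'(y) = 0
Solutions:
 u(y) = log(-1/(C1 + 2*y))


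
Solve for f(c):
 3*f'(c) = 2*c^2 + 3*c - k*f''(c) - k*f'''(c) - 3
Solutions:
 f(c) = C1 + C2*exp(c*(-1 + sqrt(k*(k - 12))/k)/2) + C3*exp(-c*(1 + sqrt(k*(k - 12))/k)/2) + 2*c^3/9 - 2*c^2*k/9 + c^2/2 + 4*c*k^2/27 - 7*c*k/9 - c


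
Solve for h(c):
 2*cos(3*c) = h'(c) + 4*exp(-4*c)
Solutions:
 h(c) = C1 + 2*sin(3*c)/3 + exp(-4*c)


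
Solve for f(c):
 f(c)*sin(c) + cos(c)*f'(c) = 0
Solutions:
 f(c) = C1*cos(c)


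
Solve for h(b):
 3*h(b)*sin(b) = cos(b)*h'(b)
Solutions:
 h(b) = C1/cos(b)^3


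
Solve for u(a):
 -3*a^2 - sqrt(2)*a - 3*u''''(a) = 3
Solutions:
 u(a) = C1 + C2*a + C3*a^2 + C4*a^3 - a^6/360 - sqrt(2)*a^5/360 - a^4/24


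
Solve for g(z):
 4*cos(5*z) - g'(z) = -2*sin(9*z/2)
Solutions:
 g(z) = C1 + 4*sin(5*z)/5 - 4*cos(9*z/2)/9


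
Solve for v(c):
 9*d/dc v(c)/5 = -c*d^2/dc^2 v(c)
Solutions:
 v(c) = C1 + C2/c^(4/5)


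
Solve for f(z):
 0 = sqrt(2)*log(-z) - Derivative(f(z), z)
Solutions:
 f(z) = C1 + sqrt(2)*z*log(-z) - sqrt(2)*z


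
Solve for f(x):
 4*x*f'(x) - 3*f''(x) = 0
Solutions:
 f(x) = C1 + C2*erfi(sqrt(6)*x/3)


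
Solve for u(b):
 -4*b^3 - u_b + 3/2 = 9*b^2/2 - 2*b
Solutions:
 u(b) = C1 - b^4 - 3*b^3/2 + b^2 + 3*b/2


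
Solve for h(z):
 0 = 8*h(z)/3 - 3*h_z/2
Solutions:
 h(z) = C1*exp(16*z/9)


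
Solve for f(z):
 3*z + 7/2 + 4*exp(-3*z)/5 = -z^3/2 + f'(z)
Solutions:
 f(z) = C1 + z^4/8 + 3*z^2/2 + 7*z/2 - 4*exp(-3*z)/15


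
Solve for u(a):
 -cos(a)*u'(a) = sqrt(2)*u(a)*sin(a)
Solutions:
 u(a) = C1*cos(a)^(sqrt(2))


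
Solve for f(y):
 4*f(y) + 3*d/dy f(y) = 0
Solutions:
 f(y) = C1*exp(-4*y/3)


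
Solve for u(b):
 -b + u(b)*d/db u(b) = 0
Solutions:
 u(b) = -sqrt(C1 + b^2)
 u(b) = sqrt(C1 + b^2)


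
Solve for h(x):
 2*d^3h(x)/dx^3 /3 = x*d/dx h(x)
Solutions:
 h(x) = C1 + Integral(C2*airyai(2^(2/3)*3^(1/3)*x/2) + C3*airybi(2^(2/3)*3^(1/3)*x/2), x)


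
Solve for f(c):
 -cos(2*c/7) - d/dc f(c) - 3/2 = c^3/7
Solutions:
 f(c) = C1 - c^4/28 - 3*c/2 - 7*sin(2*c/7)/2


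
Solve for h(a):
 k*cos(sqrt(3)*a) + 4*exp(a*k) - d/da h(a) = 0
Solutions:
 h(a) = C1 + sqrt(3)*k*sin(sqrt(3)*a)/3 + 4*exp(a*k)/k


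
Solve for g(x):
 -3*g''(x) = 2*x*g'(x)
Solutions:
 g(x) = C1 + C2*erf(sqrt(3)*x/3)


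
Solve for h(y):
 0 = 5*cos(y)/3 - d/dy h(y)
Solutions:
 h(y) = C1 + 5*sin(y)/3


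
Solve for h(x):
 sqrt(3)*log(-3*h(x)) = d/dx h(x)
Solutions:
 -sqrt(3)*Integral(1/(log(-_y) + log(3)), (_y, h(x)))/3 = C1 - x


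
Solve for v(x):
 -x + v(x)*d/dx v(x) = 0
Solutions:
 v(x) = -sqrt(C1 + x^2)
 v(x) = sqrt(C1 + x^2)


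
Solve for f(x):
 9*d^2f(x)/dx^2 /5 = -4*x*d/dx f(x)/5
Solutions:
 f(x) = C1 + C2*erf(sqrt(2)*x/3)


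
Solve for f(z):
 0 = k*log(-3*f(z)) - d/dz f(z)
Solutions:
 Integral(1/(log(-_y) + log(3)), (_y, f(z))) = C1 + k*z


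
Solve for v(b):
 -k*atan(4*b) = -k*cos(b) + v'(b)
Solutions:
 v(b) = C1 - k*(b*atan(4*b) - log(16*b^2 + 1)/8 - sin(b))


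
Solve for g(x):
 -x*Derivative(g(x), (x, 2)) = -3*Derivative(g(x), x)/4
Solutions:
 g(x) = C1 + C2*x^(7/4)


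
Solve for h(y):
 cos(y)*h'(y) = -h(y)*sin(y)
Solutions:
 h(y) = C1*cos(y)


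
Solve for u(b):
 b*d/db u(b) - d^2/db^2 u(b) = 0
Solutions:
 u(b) = C1 + C2*erfi(sqrt(2)*b/2)


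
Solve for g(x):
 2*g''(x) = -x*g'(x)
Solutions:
 g(x) = C1 + C2*erf(x/2)


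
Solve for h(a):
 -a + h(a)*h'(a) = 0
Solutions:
 h(a) = -sqrt(C1 + a^2)
 h(a) = sqrt(C1 + a^2)


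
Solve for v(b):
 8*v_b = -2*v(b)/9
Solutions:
 v(b) = C1*exp(-b/36)


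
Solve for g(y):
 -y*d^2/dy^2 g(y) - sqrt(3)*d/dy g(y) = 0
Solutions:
 g(y) = C1 + C2*y^(1 - sqrt(3))


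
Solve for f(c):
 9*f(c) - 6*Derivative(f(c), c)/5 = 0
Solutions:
 f(c) = C1*exp(15*c/2)


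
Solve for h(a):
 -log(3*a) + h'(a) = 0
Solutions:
 h(a) = C1 + a*log(a) - a + a*log(3)


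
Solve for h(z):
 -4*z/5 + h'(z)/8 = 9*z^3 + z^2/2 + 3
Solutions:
 h(z) = C1 + 18*z^4 + 4*z^3/3 + 16*z^2/5 + 24*z


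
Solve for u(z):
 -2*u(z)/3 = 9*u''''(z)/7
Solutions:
 u(z) = (C1*sin(2^(3/4)*21^(1/4)*z/6) + C2*cos(2^(3/4)*21^(1/4)*z/6))*exp(-2^(3/4)*21^(1/4)*z/6) + (C3*sin(2^(3/4)*21^(1/4)*z/6) + C4*cos(2^(3/4)*21^(1/4)*z/6))*exp(2^(3/4)*21^(1/4)*z/6)


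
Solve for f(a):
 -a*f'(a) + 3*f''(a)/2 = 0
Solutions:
 f(a) = C1 + C2*erfi(sqrt(3)*a/3)


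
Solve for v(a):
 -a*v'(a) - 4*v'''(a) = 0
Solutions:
 v(a) = C1 + Integral(C2*airyai(-2^(1/3)*a/2) + C3*airybi(-2^(1/3)*a/2), a)


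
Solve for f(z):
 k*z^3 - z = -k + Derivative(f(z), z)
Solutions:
 f(z) = C1 + k*z^4/4 + k*z - z^2/2


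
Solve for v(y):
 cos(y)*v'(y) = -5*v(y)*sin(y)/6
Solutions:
 v(y) = C1*cos(y)^(5/6)


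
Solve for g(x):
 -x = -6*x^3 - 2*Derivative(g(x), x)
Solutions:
 g(x) = C1 - 3*x^4/4 + x^2/4


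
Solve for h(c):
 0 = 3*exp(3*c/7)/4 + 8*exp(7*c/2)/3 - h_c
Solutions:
 h(c) = C1 + 7*exp(3*c/7)/4 + 16*exp(7*c/2)/21


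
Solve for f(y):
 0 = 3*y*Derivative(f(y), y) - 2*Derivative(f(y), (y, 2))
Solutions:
 f(y) = C1 + C2*erfi(sqrt(3)*y/2)


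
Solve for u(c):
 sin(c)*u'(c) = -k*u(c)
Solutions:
 u(c) = C1*exp(k*(-log(cos(c) - 1) + log(cos(c) + 1))/2)


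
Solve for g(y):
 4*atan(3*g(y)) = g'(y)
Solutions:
 Integral(1/atan(3*_y), (_y, g(y))) = C1 + 4*y


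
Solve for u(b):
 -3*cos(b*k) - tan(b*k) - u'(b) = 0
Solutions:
 u(b) = C1 - Piecewise((-log(cos(b*k))/k, Ne(k, 0)), (0, True)) - 3*Piecewise((sin(b*k)/k, Ne(k, 0)), (b, True))


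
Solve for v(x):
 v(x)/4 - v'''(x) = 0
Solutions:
 v(x) = C3*exp(2^(1/3)*x/2) + (C1*sin(2^(1/3)*sqrt(3)*x/4) + C2*cos(2^(1/3)*sqrt(3)*x/4))*exp(-2^(1/3)*x/4)


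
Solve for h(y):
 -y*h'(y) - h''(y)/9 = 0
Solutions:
 h(y) = C1 + C2*erf(3*sqrt(2)*y/2)


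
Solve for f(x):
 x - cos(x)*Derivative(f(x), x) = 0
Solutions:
 f(x) = C1 + Integral(x/cos(x), x)


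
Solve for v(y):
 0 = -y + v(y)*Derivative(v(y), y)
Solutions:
 v(y) = -sqrt(C1 + y^2)
 v(y) = sqrt(C1 + y^2)


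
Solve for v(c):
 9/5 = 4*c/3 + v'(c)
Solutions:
 v(c) = C1 - 2*c^2/3 + 9*c/5


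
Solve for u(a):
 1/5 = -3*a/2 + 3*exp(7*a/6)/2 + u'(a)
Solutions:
 u(a) = C1 + 3*a^2/4 + a/5 - 9*exp(7*a/6)/7


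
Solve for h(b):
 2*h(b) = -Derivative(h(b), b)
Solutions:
 h(b) = C1*exp(-2*b)


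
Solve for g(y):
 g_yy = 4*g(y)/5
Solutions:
 g(y) = C1*exp(-2*sqrt(5)*y/5) + C2*exp(2*sqrt(5)*y/5)


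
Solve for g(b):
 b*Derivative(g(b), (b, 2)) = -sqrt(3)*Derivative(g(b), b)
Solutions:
 g(b) = C1 + C2*b^(1 - sqrt(3))


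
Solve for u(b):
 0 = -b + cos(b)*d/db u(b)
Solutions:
 u(b) = C1 + Integral(b/cos(b), b)


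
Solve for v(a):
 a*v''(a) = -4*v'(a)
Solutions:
 v(a) = C1 + C2/a^3


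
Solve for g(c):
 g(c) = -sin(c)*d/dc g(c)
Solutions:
 g(c) = C1*sqrt(cos(c) + 1)/sqrt(cos(c) - 1)


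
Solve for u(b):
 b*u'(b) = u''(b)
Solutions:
 u(b) = C1 + C2*erfi(sqrt(2)*b/2)


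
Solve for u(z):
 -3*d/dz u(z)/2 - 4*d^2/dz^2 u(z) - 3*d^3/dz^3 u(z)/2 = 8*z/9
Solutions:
 u(z) = C1 + C2*exp(z*(-4 + sqrt(7))/3) + C3*exp(-z*(sqrt(7) + 4)/3) - 8*z^2/27 + 128*z/81


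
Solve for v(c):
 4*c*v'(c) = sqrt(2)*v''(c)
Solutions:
 v(c) = C1 + C2*erfi(2^(1/4)*c)


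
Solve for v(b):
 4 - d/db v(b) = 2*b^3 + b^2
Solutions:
 v(b) = C1 - b^4/2 - b^3/3 + 4*b


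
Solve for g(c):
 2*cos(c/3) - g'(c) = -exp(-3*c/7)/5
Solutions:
 g(c) = C1 + 6*sin(c/3) - 7*exp(-3*c/7)/15


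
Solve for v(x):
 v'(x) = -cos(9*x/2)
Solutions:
 v(x) = C1 - 2*sin(9*x/2)/9


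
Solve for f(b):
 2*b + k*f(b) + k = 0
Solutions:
 f(b) = (-2*b - k)/k


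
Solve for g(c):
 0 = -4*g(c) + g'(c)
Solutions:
 g(c) = C1*exp(4*c)


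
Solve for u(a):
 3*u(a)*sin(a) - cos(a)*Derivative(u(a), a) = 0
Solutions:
 u(a) = C1/cos(a)^3


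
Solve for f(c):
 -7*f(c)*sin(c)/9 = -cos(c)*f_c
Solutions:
 f(c) = C1/cos(c)^(7/9)


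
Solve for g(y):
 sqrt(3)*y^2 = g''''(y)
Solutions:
 g(y) = C1 + C2*y + C3*y^2 + C4*y^3 + sqrt(3)*y^6/360


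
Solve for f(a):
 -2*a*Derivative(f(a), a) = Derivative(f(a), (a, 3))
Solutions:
 f(a) = C1 + Integral(C2*airyai(-2^(1/3)*a) + C3*airybi(-2^(1/3)*a), a)


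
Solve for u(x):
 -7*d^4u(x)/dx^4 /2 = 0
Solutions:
 u(x) = C1 + C2*x + C3*x^2 + C4*x^3


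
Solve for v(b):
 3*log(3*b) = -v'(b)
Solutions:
 v(b) = C1 - 3*b*log(b) - b*log(27) + 3*b


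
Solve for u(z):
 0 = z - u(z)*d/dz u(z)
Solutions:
 u(z) = -sqrt(C1 + z^2)
 u(z) = sqrt(C1 + z^2)


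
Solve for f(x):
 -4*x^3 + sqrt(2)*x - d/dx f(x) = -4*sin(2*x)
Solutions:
 f(x) = C1 - x^4 + sqrt(2)*x^2/2 - 2*cos(2*x)


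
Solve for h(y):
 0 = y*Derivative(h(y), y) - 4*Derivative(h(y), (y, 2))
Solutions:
 h(y) = C1 + C2*erfi(sqrt(2)*y/4)


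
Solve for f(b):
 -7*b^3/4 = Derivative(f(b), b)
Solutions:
 f(b) = C1 - 7*b^4/16


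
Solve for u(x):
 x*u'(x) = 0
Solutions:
 u(x) = C1


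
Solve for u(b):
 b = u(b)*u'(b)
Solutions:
 u(b) = -sqrt(C1 + b^2)
 u(b) = sqrt(C1 + b^2)


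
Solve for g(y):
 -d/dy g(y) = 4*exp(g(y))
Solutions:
 g(y) = log(1/(C1 + 4*y))


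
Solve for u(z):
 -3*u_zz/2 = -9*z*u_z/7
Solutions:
 u(z) = C1 + C2*erfi(sqrt(21)*z/7)


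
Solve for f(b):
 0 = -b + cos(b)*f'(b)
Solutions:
 f(b) = C1 + Integral(b/cos(b), b)


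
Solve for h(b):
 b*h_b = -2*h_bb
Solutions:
 h(b) = C1 + C2*erf(b/2)


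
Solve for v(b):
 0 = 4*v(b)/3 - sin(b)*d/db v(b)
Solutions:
 v(b) = C1*(cos(b) - 1)^(2/3)/(cos(b) + 1)^(2/3)


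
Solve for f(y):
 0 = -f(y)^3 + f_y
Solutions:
 f(y) = -sqrt(2)*sqrt(-1/(C1 + y))/2
 f(y) = sqrt(2)*sqrt(-1/(C1 + y))/2


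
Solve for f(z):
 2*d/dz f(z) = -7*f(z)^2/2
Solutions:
 f(z) = 4/(C1 + 7*z)


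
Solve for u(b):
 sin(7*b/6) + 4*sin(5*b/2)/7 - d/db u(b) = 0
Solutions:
 u(b) = C1 - 6*cos(7*b/6)/7 - 8*cos(5*b/2)/35


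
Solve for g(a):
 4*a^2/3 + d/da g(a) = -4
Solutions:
 g(a) = C1 - 4*a^3/9 - 4*a


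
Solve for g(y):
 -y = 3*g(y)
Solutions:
 g(y) = -y/3


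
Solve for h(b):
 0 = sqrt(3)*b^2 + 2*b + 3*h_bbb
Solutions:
 h(b) = C1 + C2*b + C3*b^2 - sqrt(3)*b^5/180 - b^4/36


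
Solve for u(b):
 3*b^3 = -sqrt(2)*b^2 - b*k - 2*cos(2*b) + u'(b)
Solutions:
 u(b) = C1 + 3*b^4/4 + sqrt(2)*b^3/3 + b^2*k/2 + sin(2*b)


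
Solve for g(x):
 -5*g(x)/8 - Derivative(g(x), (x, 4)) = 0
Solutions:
 g(x) = (C1*sin(2^(3/4)*5^(1/4)*x/4) + C2*cos(2^(3/4)*5^(1/4)*x/4))*exp(-2^(3/4)*5^(1/4)*x/4) + (C3*sin(2^(3/4)*5^(1/4)*x/4) + C4*cos(2^(3/4)*5^(1/4)*x/4))*exp(2^(3/4)*5^(1/4)*x/4)


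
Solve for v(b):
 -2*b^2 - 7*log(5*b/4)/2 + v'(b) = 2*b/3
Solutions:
 v(b) = C1 + 2*b^3/3 + b^2/3 + 7*b*log(b)/2 - 7*b*log(2) - 7*b/2 + 7*b*log(5)/2


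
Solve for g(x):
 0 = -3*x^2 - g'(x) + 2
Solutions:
 g(x) = C1 - x^3 + 2*x


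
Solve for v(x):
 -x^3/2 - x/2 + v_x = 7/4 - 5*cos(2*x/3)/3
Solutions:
 v(x) = C1 + x^4/8 + x^2/4 + 7*x/4 - 5*sin(2*x/3)/2


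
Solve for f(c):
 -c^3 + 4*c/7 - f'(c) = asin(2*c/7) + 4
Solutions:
 f(c) = C1 - c^4/4 + 2*c^2/7 - c*asin(2*c/7) - 4*c - sqrt(49 - 4*c^2)/2


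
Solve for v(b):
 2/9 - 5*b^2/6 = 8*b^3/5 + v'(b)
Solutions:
 v(b) = C1 - 2*b^4/5 - 5*b^3/18 + 2*b/9


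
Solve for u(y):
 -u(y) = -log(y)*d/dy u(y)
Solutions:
 u(y) = C1*exp(li(y))


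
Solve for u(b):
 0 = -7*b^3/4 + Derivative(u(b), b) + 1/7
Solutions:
 u(b) = C1 + 7*b^4/16 - b/7


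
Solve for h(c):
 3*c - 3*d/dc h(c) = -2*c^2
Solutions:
 h(c) = C1 + 2*c^3/9 + c^2/2


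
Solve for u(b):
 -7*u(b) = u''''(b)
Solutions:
 u(b) = (C1*sin(sqrt(2)*7^(1/4)*b/2) + C2*cos(sqrt(2)*7^(1/4)*b/2))*exp(-sqrt(2)*7^(1/4)*b/2) + (C3*sin(sqrt(2)*7^(1/4)*b/2) + C4*cos(sqrt(2)*7^(1/4)*b/2))*exp(sqrt(2)*7^(1/4)*b/2)


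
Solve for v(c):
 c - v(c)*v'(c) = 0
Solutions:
 v(c) = -sqrt(C1 + c^2)
 v(c) = sqrt(C1 + c^2)


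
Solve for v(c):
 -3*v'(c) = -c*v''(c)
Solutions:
 v(c) = C1 + C2*c^4


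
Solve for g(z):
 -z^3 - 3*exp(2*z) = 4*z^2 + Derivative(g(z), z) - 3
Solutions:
 g(z) = C1 - z^4/4 - 4*z^3/3 + 3*z - 3*exp(2*z)/2


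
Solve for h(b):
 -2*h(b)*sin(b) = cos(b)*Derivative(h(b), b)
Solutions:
 h(b) = C1*cos(b)^2


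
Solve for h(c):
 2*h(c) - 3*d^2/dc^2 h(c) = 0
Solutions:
 h(c) = C1*exp(-sqrt(6)*c/3) + C2*exp(sqrt(6)*c/3)


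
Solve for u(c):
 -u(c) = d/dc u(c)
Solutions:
 u(c) = C1*exp(-c)


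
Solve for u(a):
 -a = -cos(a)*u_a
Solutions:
 u(a) = C1 + Integral(a/cos(a), a)


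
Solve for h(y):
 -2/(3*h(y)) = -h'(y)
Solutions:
 h(y) = -sqrt(C1 + 12*y)/3
 h(y) = sqrt(C1 + 12*y)/3


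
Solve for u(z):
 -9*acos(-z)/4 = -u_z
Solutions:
 u(z) = C1 + 9*z*acos(-z)/4 + 9*sqrt(1 - z^2)/4


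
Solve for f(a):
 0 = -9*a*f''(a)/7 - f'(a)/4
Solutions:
 f(a) = C1 + C2*a^(29/36)


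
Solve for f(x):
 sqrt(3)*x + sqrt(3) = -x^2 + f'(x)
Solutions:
 f(x) = C1 + x^3/3 + sqrt(3)*x^2/2 + sqrt(3)*x


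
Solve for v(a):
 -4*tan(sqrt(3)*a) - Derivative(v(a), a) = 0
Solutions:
 v(a) = C1 + 4*sqrt(3)*log(cos(sqrt(3)*a))/3


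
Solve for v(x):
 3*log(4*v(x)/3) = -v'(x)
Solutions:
 Integral(1/(log(_y) - log(3) + 2*log(2)), (_y, v(x)))/3 = C1 - x


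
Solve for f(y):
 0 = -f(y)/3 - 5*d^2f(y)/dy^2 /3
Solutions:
 f(y) = C1*sin(sqrt(5)*y/5) + C2*cos(sqrt(5)*y/5)


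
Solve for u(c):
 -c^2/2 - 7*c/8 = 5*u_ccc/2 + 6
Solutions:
 u(c) = C1 + C2*c + C3*c^2 - c^5/300 - 7*c^4/480 - 2*c^3/5


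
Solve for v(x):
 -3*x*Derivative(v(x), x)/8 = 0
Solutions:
 v(x) = C1


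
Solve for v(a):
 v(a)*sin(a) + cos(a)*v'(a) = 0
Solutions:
 v(a) = C1*cos(a)


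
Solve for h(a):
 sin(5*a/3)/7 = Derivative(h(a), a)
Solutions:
 h(a) = C1 - 3*cos(5*a/3)/35


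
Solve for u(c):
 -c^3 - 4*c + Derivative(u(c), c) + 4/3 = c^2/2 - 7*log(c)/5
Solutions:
 u(c) = C1 + c^4/4 + c^3/6 + 2*c^2 - 7*c*log(c)/5 + c/15


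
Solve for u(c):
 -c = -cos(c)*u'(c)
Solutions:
 u(c) = C1 + Integral(c/cos(c), c)


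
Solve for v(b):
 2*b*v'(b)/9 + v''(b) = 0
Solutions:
 v(b) = C1 + C2*erf(b/3)


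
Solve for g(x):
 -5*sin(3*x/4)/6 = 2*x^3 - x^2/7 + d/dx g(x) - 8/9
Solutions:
 g(x) = C1 - x^4/2 + x^3/21 + 8*x/9 + 10*cos(3*x/4)/9


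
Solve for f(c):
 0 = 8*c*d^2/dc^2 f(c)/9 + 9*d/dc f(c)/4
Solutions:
 f(c) = C1 + C2/c^(49/32)


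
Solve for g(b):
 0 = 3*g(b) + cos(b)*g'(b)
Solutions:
 g(b) = C1*(sin(b) - 1)^(3/2)/(sin(b) + 1)^(3/2)


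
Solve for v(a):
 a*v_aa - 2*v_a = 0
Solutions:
 v(a) = C1 + C2*a^3


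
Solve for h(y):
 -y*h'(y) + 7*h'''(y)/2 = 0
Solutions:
 h(y) = C1 + Integral(C2*airyai(2^(1/3)*7^(2/3)*y/7) + C3*airybi(2^(1/3)*7^(2/3)*y/7), y)


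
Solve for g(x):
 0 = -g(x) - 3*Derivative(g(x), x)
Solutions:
 g(x) = C1*exp(-x/3)


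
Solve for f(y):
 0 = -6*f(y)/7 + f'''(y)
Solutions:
 f(y) = C3*exp(6^(1/3)*7^(2/3)*y/7) + (C1*sin(2^(1/3)*3^(5/6)*7^(2/3)*y/14) + C2*cos(2^(1/3)*3^(5/6)*7^(2/3)*y/14))*exp(-6^(1/3)*7^(2/3)*y/14)


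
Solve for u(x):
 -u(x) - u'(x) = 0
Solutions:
 u(x) = C1*exp(-x)


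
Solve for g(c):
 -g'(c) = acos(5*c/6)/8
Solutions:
 g(c) = C1 - c*acos(5*c/6)/8 + sqrt(36 - 25*c^2)/40


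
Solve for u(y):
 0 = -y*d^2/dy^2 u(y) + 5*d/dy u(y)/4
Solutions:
 u(y) = C1 + C2*y^(9/4)


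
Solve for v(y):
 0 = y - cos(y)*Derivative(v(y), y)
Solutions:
 v(y) = C1 + Integral(y/cos(y), y)


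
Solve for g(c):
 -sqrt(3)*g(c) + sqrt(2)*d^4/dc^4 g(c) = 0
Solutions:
 g(c) = C1*exp(-2^(7/8)*3^(1/8)*c/2) + C2*exp(2^(7/8)*3^(1/8)*c/2) + C3*sin(2^(7/8)*3^(1/8)*c/2) + C4*cos(2^(7/8)*3^(1/8)*c/2)


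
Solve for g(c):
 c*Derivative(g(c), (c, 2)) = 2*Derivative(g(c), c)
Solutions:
 g(c) = C1 + C2*c^3


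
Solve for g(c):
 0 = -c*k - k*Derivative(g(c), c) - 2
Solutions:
 g(c) = C1 - c^2/2 - 2*c/k


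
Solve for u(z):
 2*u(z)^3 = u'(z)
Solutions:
 u(z) = -sqrt(2)*sqrt(-1/(C1 + 2*z))/2
 u(z) = sqrt(2)*sqrt(-1/(C1 + 2*z))/2


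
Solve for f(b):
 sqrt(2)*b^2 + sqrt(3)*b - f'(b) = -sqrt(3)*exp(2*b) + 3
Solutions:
 f(b) = C1 + sqrt(2)*b^3/3 + sqrt(3)*b^2/2 - 3*b + sqrt(3)*exp(2*b)/2


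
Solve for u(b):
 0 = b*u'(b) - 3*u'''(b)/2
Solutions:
 u(b) = C1 + Integral(C2*airyai(2^(1/3)*3^(2/3)*b/3) + C3*airybi(2^(1/3)*3^(2/3)*b/3), b)


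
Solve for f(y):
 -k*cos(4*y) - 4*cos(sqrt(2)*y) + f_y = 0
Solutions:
 f(y) = C1 + k*sin(4*y)/4 + 2*sqrt(2)*sin(sqrt(2)*y)


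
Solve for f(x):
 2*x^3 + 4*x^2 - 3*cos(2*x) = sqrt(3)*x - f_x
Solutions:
 f(x) = C1 - x^4/2 - 4*x^3/3 + sqrt(3)*x^2/2 + 3*sin(2*x)/2


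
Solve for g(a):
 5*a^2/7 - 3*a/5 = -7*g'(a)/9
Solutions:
 g(a) = C1 - 15*a^3/49 + 27*a^2/70


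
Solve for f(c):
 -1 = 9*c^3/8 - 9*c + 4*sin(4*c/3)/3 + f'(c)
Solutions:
 f(c) = C1 - 9*c^4/32 + 9*c^2/2 - c + cos(4*c/3)


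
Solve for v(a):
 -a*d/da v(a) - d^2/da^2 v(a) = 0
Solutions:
 v(a) = C1 + C2*erf(sqrt(2)*a/2)


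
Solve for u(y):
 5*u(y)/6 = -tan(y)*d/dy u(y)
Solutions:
 u(y) = C1/sin(y)^(5/6)


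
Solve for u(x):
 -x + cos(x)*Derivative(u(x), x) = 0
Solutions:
 u(x) = C1 + Integral(x/cos(x), x)


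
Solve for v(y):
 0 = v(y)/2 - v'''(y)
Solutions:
 v(y) = C3*exp(2^(2/3)*y/2) + (C1*sin(2^(2/3)*sqrt(3)*y/4) + C2*cos(2^(2/3)*sqrt(3)*y/4))*exp(-2^(2/3)*y/4)


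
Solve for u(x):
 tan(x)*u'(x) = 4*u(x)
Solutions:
 u(x) = C1*sin(x)^4


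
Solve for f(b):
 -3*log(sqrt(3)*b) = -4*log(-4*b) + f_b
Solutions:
 f(b) = C1 + b*log(b) + b*(-3*log(3)/2 - 1 + 8*log(2) + 4*I*pi)


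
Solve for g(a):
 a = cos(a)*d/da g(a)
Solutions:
 g(a) = C1 + Integral(a/cos(a), a)


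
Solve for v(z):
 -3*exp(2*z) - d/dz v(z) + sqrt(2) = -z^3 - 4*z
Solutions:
 v(z) = C1 + z^4/4 + 2*z^2 + sqrt(2)*z - 3*exp(2*z)/2


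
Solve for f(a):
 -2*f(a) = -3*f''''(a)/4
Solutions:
 f(a) = C1*exp(-6^(3/4)*a/3) + C2*exp(6^(3/4)*a/3) + C3*sin(6^(3/4)*a/3) + C4*cos(6^(3/4)*a/3)


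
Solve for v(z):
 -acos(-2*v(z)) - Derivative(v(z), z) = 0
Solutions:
 Integral(1/acos(-2*_y), (_y, v(z))) = C1 - z


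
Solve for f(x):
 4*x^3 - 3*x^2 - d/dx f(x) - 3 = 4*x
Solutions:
 f(x) = C1 + x^4 - x^3 - 2*x^2 - 3*x


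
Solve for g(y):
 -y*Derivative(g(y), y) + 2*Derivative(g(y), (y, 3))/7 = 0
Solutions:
 g(y) = C1 + Integral(C2*airyai(2^(2/3)*7^(1/3)*y/2) + C3*airybi(2^(2/3)*7^(1/3)*y/2), y)


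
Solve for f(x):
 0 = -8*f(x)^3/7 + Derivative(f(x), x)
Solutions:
 f(x) = -sqrt(14)*sqrt(-1/(C1 + 8*x))/2
 f(x) = sqrt(14)*sqrt(-1/(C1 + 8*x))/2


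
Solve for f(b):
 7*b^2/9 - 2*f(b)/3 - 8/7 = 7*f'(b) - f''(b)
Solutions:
 f(b) = C1*exp(b*(21 - sqrt(465))/6) + C2*exp(b*(21 + sqrt(465))/6) + 7*b^2/6 - 49*b/2 + 7253/28
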